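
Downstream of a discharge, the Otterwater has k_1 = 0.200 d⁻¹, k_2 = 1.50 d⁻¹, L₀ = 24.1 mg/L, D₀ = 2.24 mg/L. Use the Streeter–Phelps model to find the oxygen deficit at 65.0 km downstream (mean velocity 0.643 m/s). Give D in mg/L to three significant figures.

D ≈ 2.68 mg/L

Travel time t = x/v = 65.0 km / (0.643 m/s) = 65000 m / 0.643 m/s = 101100 s = 1.170 d.
k_1 L₀/(k_2−k_1) = 0.200×24.1/(1.50−0.200) = 4.820/1.300 = 3.708 mg/L.
e^(−k_1 t) = e^(−0.200×1.170) = 0.7914; e^(−k_2 t) = e^(−1.50×1.170) = 0.1729.
D = 3.708 × (0.7914 − 0.1729) + 2.24 × 0.1729 = 2.293 + 0.3873 = 2.680 mg/L.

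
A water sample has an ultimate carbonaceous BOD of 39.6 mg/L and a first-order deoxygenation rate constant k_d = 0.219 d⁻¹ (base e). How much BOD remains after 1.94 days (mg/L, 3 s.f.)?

L ≈ 25.9 mg/L

L_t = L₀ e^(−k_d t) = 39.6 × e^(−0.219×1.94) = 39.6 × 0.6539 = 25.89 mg/L.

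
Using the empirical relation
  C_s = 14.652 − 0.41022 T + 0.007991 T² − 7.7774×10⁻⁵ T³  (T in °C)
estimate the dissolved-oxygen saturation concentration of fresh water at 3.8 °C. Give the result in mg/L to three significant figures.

C_s = 14.652 − 0.41022×3.8 + 0.007991×3.8² − 7.7774×10⁻⁵×3.8³ = 13.20 mg/L.

C_s ≈ 13.2 mg/L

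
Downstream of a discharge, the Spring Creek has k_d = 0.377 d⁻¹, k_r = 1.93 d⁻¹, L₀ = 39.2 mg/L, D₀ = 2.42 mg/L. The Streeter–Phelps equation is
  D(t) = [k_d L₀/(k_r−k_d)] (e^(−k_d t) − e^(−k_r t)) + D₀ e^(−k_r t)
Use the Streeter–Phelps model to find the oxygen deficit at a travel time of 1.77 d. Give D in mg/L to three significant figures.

D ≈ 4.65 mg/L

k_d L₀/(k_r−k_d) = 0.377×39.2/(1.93−0.377) = 14.78/1.553 = 9.516 mg/L.
e^(−k_d t) = e^(−0.377×1.770) = 0.5131; e^(−k_r t) = e^(−1.93×1.770) = 0.03284.
D = 9.516 × (0.5131 − 0.03284) + 2.42 × 0.03284 = 4.570 + 0.07947 = 4.650 mg/L.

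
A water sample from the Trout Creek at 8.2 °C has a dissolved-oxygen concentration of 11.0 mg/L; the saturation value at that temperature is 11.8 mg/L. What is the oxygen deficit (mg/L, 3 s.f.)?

D ≈ 0.800 mg/L

D = C_s − C = 11.8 − 11.0 = 0.800 mg/L.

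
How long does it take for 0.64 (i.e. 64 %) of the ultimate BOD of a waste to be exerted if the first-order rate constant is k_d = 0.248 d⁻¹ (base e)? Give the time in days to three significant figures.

t ≈ 4.12 d

y/L₀ = 1 − e^(−k_d t) = 0.64 ⇒ e^(−k_d t) = 0.360
t = −ln(0.360) / 0.248 = 1.022 / 0.248 = 4.120 d.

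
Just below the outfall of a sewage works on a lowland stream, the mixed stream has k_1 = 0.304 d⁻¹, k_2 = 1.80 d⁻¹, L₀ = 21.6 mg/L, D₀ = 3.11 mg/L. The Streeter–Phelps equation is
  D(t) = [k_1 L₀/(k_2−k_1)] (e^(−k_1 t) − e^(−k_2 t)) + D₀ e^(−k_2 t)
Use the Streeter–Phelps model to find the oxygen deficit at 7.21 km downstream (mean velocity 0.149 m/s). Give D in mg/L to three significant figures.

D ≈ 3.24 mg/L

Travel time t = x/v = 7.21 km / (0.149 m/s) = 7210 m / 0.149 m/s = 48390 s = 0.5601 d.
k_1 L₀/(k_2−k_1) = 0.304×21.6/(1.80−0.304) = 6.566/1.496 = 4.389 mg/L.
e^(−k_1 t) = e^(−0.304×0.5601) = 0.8434; e^(−k_2 t) = e^(−1.80×0.5601) = 0.3649.
D = 4.389 × (0.8434 − 0.3649) + 3.11 × 0.3649 = 2.100 + 1.135 = 3.235 mg/L.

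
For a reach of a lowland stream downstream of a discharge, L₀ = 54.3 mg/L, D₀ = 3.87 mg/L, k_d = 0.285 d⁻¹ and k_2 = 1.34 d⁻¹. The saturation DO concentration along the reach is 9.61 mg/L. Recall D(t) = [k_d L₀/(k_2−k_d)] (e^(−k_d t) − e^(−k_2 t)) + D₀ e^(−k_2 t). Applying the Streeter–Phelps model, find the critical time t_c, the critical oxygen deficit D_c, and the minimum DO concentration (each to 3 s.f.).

t_c ≈ 1.18 d; D_c ≈ 8.26 mg/L; min DO ≈ 1.35 mg/L

At the critical point dD/dt = 0, so k_d L₀ e^(−k_d t) = k_2 D. Substituting D(t) from the Streeter–Phelps equation and solving for t gives
t_c = ln[(k_2/k_d)(1 − D₀(k_2−k_d)/(k_d L₀))] / (k_2−k_d).
Here k_2−k_d = 1.055 d⁻¹ and 1 − D₀(k_2−k_d)/(k_d L₀) = 1 − 3.87×1.055/(0.285×54.3) = 0.7362, so
t_c = ln(4.702 × 0.7362) / 1.055 = 1.242 / 1.055 = 1.177 d.
D_c = (k_d/k_2) L₀ e^(−k_d t_c) = (0.285/1.34) × 54.3 × e^(−0.285×1.177) = 0.2127 × 54.3 × 0.7150 = 8.258 mg/L.
Minimum DO = C_s − D_c = 9.61 − 8.258 = 1.352 mg/L.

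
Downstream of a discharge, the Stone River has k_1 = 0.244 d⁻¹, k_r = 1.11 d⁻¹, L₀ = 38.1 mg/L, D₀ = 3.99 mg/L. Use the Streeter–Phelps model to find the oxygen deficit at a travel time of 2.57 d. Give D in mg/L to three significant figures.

D ≈ 5.34 mg/L

k_1 L₀/(k_r−k_1) = 0.244×38.1/(1.11−0.244) = 9.296/0.8660 = 10.73 mg/L.
e^(−k_1 t) = e^(−0.244×2.570) = 0.5341; e^(−k_r t) = e^(−1.11×2.570) = 0.05769.
D = 10.73 × (0.5341 − 0.05769) + 3.99 × 0.05769 = 5.115 + 0.2302 = 5.345 mg/L.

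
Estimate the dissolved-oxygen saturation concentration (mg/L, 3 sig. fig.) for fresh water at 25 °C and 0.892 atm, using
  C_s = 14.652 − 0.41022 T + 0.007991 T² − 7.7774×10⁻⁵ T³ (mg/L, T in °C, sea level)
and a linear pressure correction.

C_s ≈ 7.29 mg/L

At sea level: C_s = 14.652 − 0.41022×25 + 0.007991×25² − 7.7774×10⁻⁵×25³ = 8.176 mg/L.
Pressure correction: C_s' = 8.176 × 0.892 = 7.293 mg/L.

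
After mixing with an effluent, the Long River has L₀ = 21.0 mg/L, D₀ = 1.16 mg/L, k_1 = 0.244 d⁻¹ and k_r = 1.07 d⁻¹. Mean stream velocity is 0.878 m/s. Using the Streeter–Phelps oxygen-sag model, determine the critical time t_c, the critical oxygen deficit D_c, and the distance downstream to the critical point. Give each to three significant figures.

With k_r/k_1 = 4.385 and 1 − D₀(k_r−k_1)/(k_1 L₀) = 0.8130,
t_c = ln(4.385 × 0.8130) / (1.07 − 0.244) = ln(3.565) / 0.8260 = 1.271/0.8260 = 1.539 d.
L(t_c) = L₀ e^(−k_1 t_c) = 21.0 × 0.6869 = 14.43 mg/L, and at the critical point k_r D_c = k_1 L, so D_c = (0.244/1.07) × 14.43 = 3.290 mg/L.
x_c = v t_c = 0.878 m/s × 1.539 d × 86400 s/d = 116700 m ≈ 117 km.

t_c ≈ 1.54 d; D_c ≈ 3.29 mg/L; x_c ≈ 117 km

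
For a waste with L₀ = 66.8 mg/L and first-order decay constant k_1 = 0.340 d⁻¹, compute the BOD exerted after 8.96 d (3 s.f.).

y ≈ 63.6 mg/L

y_t = L₀(1 − e^(−k_1 t)) = 66.8 × (1 − e^(−0.340×8.96))
= 66.8 × (1 − 0.04753) = 66.8 × 0.9525 = 63.63 mg/L.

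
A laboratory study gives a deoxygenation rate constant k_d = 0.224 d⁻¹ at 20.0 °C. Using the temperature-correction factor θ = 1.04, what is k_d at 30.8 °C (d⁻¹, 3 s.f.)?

k_d(T₂) = k_d(T₁) · θ^(T₂−T₁) = 0.224 × 1.04^(30.8−20.0)
= 0.224 × 1.04^10.8 = 0.224 × 1.527 = 0.3421 d⁻¹.

k_d ≈ 0.342 d⁻¹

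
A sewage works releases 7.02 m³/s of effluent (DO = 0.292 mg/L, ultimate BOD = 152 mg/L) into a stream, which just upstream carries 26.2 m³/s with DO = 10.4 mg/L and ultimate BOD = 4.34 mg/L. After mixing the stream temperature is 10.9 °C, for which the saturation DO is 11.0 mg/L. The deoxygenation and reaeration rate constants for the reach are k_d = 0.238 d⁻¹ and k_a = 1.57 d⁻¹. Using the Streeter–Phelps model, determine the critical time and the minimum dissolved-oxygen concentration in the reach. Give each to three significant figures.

Mixed DO = (26.2×10.4 + 7.02×0.292)/(26.2+7.02) = 274.5/33.22 = 8.264 mg/L.
Mixed L₀ = (26.2×4.34 + 7.02×152)/(33.22) = 1181/33.22 = 35.54 mg/L.
Initial deficit D₀ = C_s − DO₀ = 11.0 − 8.264 = 2.736 mg/L.
t_c = (1/1.332) ln[(1.57/0.238)(1 − 2.736×1.332/(0.238×35.54))] = 0.7508 × ln(3.755) = 0.9933 d.
D_c = (0.238/1.57) × 35.54 × e^(−0.238×0.9933) = 0.1516 × 35.54 × 0.7895 = 4.254 mg/L.
Minimum DO = 11.0 − 4.254 = 6.746 mg/L.

t_c ≈ 0.993 d; minimum DO ≈ 6.75 mg/L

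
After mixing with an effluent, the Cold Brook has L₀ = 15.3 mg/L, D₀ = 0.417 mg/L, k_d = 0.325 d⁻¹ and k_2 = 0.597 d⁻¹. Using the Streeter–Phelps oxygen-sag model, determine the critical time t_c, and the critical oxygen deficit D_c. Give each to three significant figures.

t_c ≈ 2.15 d; D_c ≈ 4.14 mg/L

At the critical point dD/dt = 0, so k_d L₀ e^(−k_d t) = k_2 D. Substituting D(t) from the Streeter–Phelps equation and solving for t gives
t_c = ln[(k_2/k_d)(1 − D₀(k_2−k_d)/(k_d L₀))] / (k_2−k_d).
Here k_2−k_d = 0.2720 d⁻¹ and 1 − D₀(k_2−k_d)/(k_d L₀) = 1 − 0.417×0.2720/(0.325×15.3) = 0.9772, so
t_c = ln(1.837 × 0.9772) / 0.2720 = 0.5850 / 0.2720 = 2.151 d.
L(t_c) = L₀ e^(−k_d t_c) = 15.3 × 0.4971 = 7.605 mg/L, and at the critical point k_2 D_c = k_d L, so D_c = (0.325/0.597) × 7.605 = 4.140 mg/L.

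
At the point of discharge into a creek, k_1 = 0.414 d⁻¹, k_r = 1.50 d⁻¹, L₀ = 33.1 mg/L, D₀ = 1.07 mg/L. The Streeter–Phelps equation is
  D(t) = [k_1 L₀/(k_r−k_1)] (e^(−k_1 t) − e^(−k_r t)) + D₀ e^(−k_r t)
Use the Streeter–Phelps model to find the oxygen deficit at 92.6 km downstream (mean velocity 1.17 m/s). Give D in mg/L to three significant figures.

D ≈ 5.71 mg/L

Travel time t = x/v = 92.6 km / (1.17 m/s) = 92600 m / 1.17 m/s = 79150 s = 0.9160 d.
k_1 L₀/(k_r−k_1) = 0.414×33.1/(1.50−0.414) = 13.70/1.086 = 12.62 mg/L.
e^(−k_1 t) = e^(−0.414×0.9160) = 0.6844; e^(−k_r t) = e^(−1.50×0.9160) = 0.2531.
D = 12.62 × (0.6844 − 0.2531) + 1.07 × 0.2531 = 5.442 + 0.2708 = 5.713 mg/L.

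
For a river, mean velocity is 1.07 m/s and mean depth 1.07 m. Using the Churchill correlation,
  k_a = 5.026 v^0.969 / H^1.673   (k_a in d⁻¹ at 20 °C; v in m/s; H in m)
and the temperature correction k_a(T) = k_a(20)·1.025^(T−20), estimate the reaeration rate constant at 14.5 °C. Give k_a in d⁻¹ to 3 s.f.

k_a(20) = 5.026 × 1.07^0.969 / 1.07^1.673 = 5.026 × 1.068 / 1.120 = 4.792 d⁻¹.
k_a(14.5) = 4.792 × 1.025^(14.5−20) = 4.792 × 0.8730 = 4.184 d⁻¹.

k_a ≈ 4.18 d⁻¹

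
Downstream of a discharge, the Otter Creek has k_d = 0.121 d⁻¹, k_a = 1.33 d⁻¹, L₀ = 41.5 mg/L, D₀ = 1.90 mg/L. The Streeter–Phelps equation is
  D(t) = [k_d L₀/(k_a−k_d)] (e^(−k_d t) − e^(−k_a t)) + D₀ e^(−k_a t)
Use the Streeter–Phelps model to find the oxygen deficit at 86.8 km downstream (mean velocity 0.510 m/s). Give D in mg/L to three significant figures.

Travel time t = x/v = 86.8 km / (0.510 m/s) = 86800 m / 0.510 m/s = 170200 s = 1.970 d.
k_d L₀/(k_a−k_d) = 0.121×41.5/(1.33−0.121) = 5.021/1.209 = 4.153 mg/L.
e^(−k_d t) = e^(−0.121×1.970) = 0.7879; e^(−k_a t) = e^(−1.33×1.970) = 0.07281.
D = 4.153 × (0.7879 − 0.07281) + 1.90 × 0.07281 = 2.970 + 0.1383 = 3.109 mg/L.

D ≈ 3.11 mg/L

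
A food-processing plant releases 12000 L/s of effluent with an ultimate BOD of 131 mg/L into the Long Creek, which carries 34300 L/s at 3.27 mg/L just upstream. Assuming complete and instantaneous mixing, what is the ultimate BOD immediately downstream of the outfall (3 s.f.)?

36.4 mg/L

Flow-weighted mixing: C = (Q_r C_r + Q_w C_w)/(Q_r + Q_w)
= (34300×3.27 + 12000×131)/(34300 + 12000) = 1.684×10^6/46300 = 36.37 mg/L.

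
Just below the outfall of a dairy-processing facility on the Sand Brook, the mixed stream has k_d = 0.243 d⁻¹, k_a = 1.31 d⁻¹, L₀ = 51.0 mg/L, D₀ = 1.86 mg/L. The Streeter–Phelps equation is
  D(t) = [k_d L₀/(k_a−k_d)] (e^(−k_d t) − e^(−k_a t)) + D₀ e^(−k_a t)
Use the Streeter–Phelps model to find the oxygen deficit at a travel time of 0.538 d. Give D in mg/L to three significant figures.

D ≈ 5.37 mg/L

k_d L₀/(k_a−k_d) = 0.243×51.0/(1.31−0.243) = 12.39/1.067 = 11.61 mg/L.
e^(−k_d t) = e^(−0.243×0.5380) = 0.8775; e^(−k_a t) = e^(−1.31×0.5380) = 0.4942.
D = 11.61 × (0.8775 − 0.4942) + 1.86 × 0.4942 = 4.451 + 0.9192 = 5.370 mg/L.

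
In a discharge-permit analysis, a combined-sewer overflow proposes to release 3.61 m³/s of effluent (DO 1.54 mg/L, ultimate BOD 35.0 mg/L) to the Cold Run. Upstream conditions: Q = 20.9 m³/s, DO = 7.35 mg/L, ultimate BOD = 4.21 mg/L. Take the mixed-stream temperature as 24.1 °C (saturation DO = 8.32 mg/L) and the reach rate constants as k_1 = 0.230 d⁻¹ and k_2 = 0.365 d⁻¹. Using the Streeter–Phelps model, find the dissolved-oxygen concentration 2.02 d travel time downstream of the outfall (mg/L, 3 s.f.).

DO ≈ 5.21 mg/L

Mixed DO = (20.9×7.35 + 3.61×1.54)/(20.9+3.61) = 159.2/24.51 = 6.494 mg/L.
Mixed L₀ = (20.9×4.21 + 3.61×35.0)/(24.51) = 214.3/24.51 = 8.745 mg/L.
Initial deficit D₀ = C_s − DO₀ = 8.32 − 6.494 = 1.826 mg/L.
D(2.02) = [0.230×8.745/(0.365−0.230)](e^(−0.230×2.02) − e^(−0.365×2.02)) + 1.826 e^(−0.365×2.02)
= 14.90 × (0.6284 − 0.4784) + 1.826 × 0.4784 = 3.108 mg/L.
DO = 8.32 − 3.108 = 5.212 mg/L.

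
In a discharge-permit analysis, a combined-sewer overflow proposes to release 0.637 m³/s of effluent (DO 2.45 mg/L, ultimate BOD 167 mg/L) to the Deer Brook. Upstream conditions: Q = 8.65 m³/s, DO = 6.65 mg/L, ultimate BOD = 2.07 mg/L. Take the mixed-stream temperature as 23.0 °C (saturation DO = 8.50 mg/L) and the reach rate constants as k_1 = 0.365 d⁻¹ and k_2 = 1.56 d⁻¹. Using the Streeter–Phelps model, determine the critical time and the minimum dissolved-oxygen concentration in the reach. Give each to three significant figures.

t_c ≈ 0.596 d; minimum DO ≈ 5.98 mg/L

Mixed DO = (8.65×6.65 + 0.637×2.45)/(8.65+0.637) = 59.08/9.287 = 6.362 mg/L.
Mixed L₀ = (8.65×2.07 + 0.637×167)/(9.287) = 124.3/9.287 = 13.38 mg/L.
Initial deficit D₀ = C_s − DO₀ = 8.50 − 6.362 = 2.138 mg/L.
t_c = (1/1.195) ln[(1.56/0.365)(1 − 2.138×1.195/(0.365×13.38))] = 0.8368 × ln(2.038) = 0.5960 d.
D_c = (0.365/1.56) × 13.38 × e^(−0.365×0.5960) = 0.2340 × 13.38 × 0.8045 = 2.519 mg/L.
Minimum DO = 8.50 − 2.519 = 5.981 mg/L.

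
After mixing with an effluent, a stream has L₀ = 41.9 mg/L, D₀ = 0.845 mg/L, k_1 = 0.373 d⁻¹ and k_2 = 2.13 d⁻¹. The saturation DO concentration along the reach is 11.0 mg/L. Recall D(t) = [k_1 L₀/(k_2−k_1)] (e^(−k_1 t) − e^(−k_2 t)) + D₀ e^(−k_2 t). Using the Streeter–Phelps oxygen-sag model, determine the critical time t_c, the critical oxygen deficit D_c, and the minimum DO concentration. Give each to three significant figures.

At the critical point dD/dt = 0, so k_1 L₀ e^(−k_1 t) = k_2 D. Substituting D(t) from the Streeter–Phelps equation and solving for t gives
t_c = ln[(k_2/k_1)(1 − D₀(k_2−k_1)/(k_1 L₀))] / (k_2−k_1).
Here k_2−k_1 = 1.757 d⁻¹ and 1 − D₀(k_2−k_1)/(k_1 L₀) = 1 − 0.845×1.757/(0.373×41.9) = 0.9050, so
t_c = ln(5.710 × 0.9050) / 1.757 = 1.642 / 1.757 = 0.9348 d.
D_c = (k_1/k_2) L₀ e^(−k_1 t_c) = (0.373/2.13) × 41.9 × e^(−0.373×0.9348) = 0.1751 × 41.9 × 0.7056 = 5.177 mg/L.
Minimum DO = C_s − D_c = 11.0 − 5.177 = 5.823 mg/L.

t_c ≈ 0.935 d; D_c ≈ 5.18 mg/L; min DO ≈ 5.82 mg/L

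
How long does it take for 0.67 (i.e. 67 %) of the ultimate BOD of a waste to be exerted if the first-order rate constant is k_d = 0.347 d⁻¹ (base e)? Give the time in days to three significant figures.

y/L₀ = 1 − e^(−k_d t) = 0.67 ⇒ e^(−k_d t) = 0.330
t = −ln(0.330) / 0.347 = 1.109 / 0.347 = 3.195 d.

t ≈ 3.19 d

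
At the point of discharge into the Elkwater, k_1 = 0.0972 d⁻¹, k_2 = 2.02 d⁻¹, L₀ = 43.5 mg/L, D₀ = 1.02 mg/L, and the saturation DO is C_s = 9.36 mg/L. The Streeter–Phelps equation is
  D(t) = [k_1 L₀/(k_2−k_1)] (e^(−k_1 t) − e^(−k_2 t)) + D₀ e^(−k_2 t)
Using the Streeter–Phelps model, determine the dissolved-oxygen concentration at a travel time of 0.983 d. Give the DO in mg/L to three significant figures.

k_1 L₀/(k_2−k_1) = 0.0972×43.5/(2.02−0.0972) = 4.228/1.923 = 2.199 mg/L.
e^(−k_1 t) = e^(−0.0972×0.9830) = 0.9089; e^(−k_2 t) = e^(−2.02×0.9830) = 0.1373.
D = 2.199 × (0.9089 − 0.1373) + 1.02 × 0.1373 = 1.697 + 0.1400 = 1.837 mg/L.
DO = C_s − D = 9.36 − 1.837 = 7.523 mg/L.

DO ≈ 7.52 mg/L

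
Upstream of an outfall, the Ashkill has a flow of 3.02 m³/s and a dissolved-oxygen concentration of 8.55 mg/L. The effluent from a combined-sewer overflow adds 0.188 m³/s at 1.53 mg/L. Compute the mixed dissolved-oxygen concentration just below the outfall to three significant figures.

8.14 mg/L

Flow-weighted mixing: C = (Q_r C_r + Q_w C_w)/(Q_r + Q_w)
= (3.02×8.55 + 0.188×1.53)/(3.02 + 0.188) = 26.11/3.208 = 8.139 mg/L.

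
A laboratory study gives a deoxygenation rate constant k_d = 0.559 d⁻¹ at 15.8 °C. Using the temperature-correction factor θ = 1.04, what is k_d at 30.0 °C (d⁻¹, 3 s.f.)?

k_d(T₂) = k_d(T₁) · θ^(T₂−T₁) = 0.559 × 1.04^(30.0−15.8)
= 0.559 × 1.04^14.2 = 0.559 × 1.745 = 0.9756 d⁻¹.

k_d ≈ 0.976 d⁻¹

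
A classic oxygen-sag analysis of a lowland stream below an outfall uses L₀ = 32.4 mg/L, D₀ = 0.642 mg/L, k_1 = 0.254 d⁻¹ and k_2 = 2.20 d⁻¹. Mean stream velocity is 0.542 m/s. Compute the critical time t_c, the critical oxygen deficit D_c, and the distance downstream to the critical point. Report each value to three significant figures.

With k_2/k_1 = 8.661 and 1 − D₀(k_2−k_1)/(k_1 L₀) = 0.8482,
t_c = ln(8.661 × 0.8482) / (2.20 − 0.254) = ln(7.347) / 1.946 = 1.994/1.946 = 1.025 d.
D_c = (k_1/k_2) L₀ e^(−k_1 t_c) = (0.254/2.20) × 32.4 × e^(−0.254×1.025) = 0.1155 × 32.4 × 0.7708 = 2.883 mg/L.
x_c = v t_c = 0.542 m/s × 1.025 d × 86400 s/d = 47990 m ≈ 48.0 km.

t_c ≈ 1.02 d; D_c ≈ 2.88 mg/L; x_c ≈ 48.0 km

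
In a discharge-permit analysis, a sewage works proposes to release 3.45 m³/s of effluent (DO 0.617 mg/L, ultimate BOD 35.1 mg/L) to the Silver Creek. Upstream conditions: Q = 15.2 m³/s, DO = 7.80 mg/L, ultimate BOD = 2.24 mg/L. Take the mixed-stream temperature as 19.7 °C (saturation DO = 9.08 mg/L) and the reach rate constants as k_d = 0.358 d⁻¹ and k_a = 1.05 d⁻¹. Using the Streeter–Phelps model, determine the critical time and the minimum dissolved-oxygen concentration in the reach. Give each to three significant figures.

t_c ≈ 0.208 d; minimum DO ≈ 6.45 mg/L

Mixed DO = (15.2×7.80 + 3.45×0.617)/(15.2+3.45) = 120.7/18.65 = 6.471 mg/L.
Mixed L₀ = (15.2×2.24 + 3.45×35.1)/(18.65) = 155.1/18.65 = 8.319 mg/L.
Initial deficit D₀ = C_s − DO₀ = 9.08 − 6.471 = 2.609 mg/L.
t_c = (1/0.6920) ln[(1.05/0.358)(1 − 2.609×0.6920/(0.358×8.319))] = 1.445 × ln(1.155) = 0.2083 d.
D_c = (0.358/1.05) × 8.319 × e^(−0.358×0.2083) = 0.3410 × 8.319 × 0.9281 = 2.632 mg/L.
Minimum DO = 9.08 − 2.632 = 6.448 mg/L.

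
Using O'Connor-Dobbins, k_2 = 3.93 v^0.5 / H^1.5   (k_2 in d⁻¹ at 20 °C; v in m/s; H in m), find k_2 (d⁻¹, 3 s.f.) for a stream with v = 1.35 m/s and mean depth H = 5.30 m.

k_2 = 3.93 × 1.35^0.5 / 5.30^1.5 = 3.93 × 1.162 / 12.20 = 0.3742 d⁻¹.

k_2 ≈ 0.374 d⁻¹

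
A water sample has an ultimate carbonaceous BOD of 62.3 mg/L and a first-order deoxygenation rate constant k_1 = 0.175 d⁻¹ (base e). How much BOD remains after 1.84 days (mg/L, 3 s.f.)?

L_t = L₀ e^(−k_1 t) = 62.3 × e^(−0.175×1.84) = 62.3 × 0.7247 = 45.15 mg/L.

L ≈ 45.1 mg/L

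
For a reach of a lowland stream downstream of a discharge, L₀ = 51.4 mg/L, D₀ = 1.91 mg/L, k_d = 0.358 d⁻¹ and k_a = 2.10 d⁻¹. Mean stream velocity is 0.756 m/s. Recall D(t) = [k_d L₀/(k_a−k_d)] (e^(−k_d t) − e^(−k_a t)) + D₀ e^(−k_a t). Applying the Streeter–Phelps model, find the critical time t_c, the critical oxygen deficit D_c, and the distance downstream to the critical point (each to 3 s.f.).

t_c ≈ 0.901 d; D_c ≈ 6.35 mg/L; x_c ≈ 58.9 km

With k_a/k_d = 5.866 and 1 − D₀(k_a−k_d)/(k_d L₀) = 0.8192,
t_c = ln(5.866 × 0.8192) / (2.10 − 0.358) = ln(4.805) / 1.742 = 1.570/1.742 = 0.9011 d.
L(t_c) = L₀ e^(−k_d t_c) = 51.4 × 0.7243 = 37.23 mg/L, and at the critical point k_a D_c = k_d L, so D_c = (0.358/2.10) × 37.23 = 6.346 mg/L.
x_c = v t_c = 0.756 m/s × 0.9011 d × 86400 s/d = 58860 m ≈ 58.9 km.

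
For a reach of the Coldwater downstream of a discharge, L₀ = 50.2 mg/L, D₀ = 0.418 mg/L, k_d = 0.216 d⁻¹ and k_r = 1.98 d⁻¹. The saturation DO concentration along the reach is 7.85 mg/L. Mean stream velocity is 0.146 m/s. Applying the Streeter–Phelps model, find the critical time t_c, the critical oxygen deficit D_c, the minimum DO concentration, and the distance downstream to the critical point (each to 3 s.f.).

t_c = [1/(k_r−k_d)] ln[(k_r/k_d)(1 − D₀(k_r−k_d)/(k_d L₀))]
= [1/(1.98−0.216)] ln[(1.98/0.216)(1 − 0.418×1.764/(0.216×50.2))]
= (1/1.764) ln[9.167 × 0.9320] = 0.5669 × ln(8.543) = 0.5669 × 2.145 = 1.216 d.
D_c = (k_d/k_r) L₀ e^(−k_d t_c) = (0.216/1.98) × 50.2 × e^(−0.216×1.216) = 0.1091 × 50.2 × 0.7690 = 4.211 mg/L.
Minimum DO = C_s − D_c = 7.85 − 4.211 = 3.639 mg/L.
x_c = v t_c = 0.146 m/s × 1.216 d × 86400 s/d = 15340 m ≈ 15.3 km.

t_c ≈ 1.22 d; D_c ≈ 4.21 mg/L; min DO ≈ 3.64 mg/L; x_c ≈ 15.3 km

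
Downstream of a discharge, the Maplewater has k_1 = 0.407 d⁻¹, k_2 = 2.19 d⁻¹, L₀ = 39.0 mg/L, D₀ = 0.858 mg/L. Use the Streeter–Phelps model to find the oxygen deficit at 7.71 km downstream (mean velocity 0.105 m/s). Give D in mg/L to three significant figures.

D ≈ 5.05 mg/L

Travel time t = x/v = 7.71 km / (0.105 m/s) = 7710 m / 0.105 m/s = 73430 s = 0.8499 d.
k_1 L₀/(k_2−k_1) = 0.407×39.0/(2.19−0.407) = 15.87/1.783 = 8.902 mg/L.
e^(−k_1 t) = e^(−0.407×0.8499) = 0.7076; e^(−k_2 t) = e^(−2.19×0.8499) = 0.1555.
D = 8.902 × (0.7076 − 0.1555) + 0.858 × 0.1555 = 4.915 + 0.1334 = 5.048 mg/L.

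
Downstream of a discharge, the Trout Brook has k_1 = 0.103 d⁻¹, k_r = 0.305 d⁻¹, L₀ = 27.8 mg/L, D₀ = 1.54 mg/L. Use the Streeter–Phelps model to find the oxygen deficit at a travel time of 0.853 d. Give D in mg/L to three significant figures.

D ≈ 3.24 mg/L

k_1 L₀/(k_r−k_1) = 0.103×27.8/(0.305−0.103) = 2.863/0.2020 = 14.18 mg/L.
e^(−k_1 t) = e^(−0.103×0.8530) = 0.9159; e^(−k_r t) = e^(−0.305×0.8530) = 0.7709.
D = 14.18 × (0.9159 − 0.7709) + 1.54 × 0.7709 = 2.055 + 1.187 = 3.242 mg/L.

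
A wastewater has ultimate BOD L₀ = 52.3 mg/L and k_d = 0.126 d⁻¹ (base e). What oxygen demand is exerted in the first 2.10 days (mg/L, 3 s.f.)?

y ≈ 12.2 mg/L

y_t = L₀(1 − e^(−k_d t)) = 52.3 × (1 − e^(−0.126×2.10))
= 52.3 × (1 − 0.7675) = 52.3 × 0.2325 = 12.16 mg/L.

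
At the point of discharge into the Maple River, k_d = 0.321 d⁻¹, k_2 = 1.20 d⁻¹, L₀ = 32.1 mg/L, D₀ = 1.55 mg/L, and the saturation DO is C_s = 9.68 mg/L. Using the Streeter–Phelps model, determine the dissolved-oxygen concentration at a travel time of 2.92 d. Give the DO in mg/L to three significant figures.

DO ≈ 5.39 mg/L

k_d L₀/(k_2−k_d) = 0.321×32.1/(1.20−0.321) = 10.30/0.8790 = 11.72 mg/L.
e^(−k_d t) = e^(−0.321×2.920) = 0.3917; e^(−k_2 t) = e^(−1.20×2.920) = 0.03008.
D = 11.72 × (0.3917 − 0.03008) + 1.55 × 0.03008 = 4.239 + 0.04662 = 4.285 mg/L.
DO = C_s − D = 9.68 − 4.285 = 5.395 mg/L.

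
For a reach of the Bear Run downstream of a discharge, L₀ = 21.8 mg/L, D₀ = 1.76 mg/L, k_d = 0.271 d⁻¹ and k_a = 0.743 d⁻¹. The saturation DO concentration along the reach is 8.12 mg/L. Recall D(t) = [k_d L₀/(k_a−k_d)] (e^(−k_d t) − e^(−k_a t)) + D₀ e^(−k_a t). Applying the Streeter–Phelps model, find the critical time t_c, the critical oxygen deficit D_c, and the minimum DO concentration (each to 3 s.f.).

t_c ≈ 1.82 d; D_c ≈ 4.86 mg/L; min DO ≈ 3.26 mg/L

With k_a/k_d = 2.742 and 1 − D₀(k_a−k_d)/(k_d L₀) = 0.8594,
t_c = ln(2.742 × 0.8594) / (0.743 − 0.271) = ln(2.356) / 0.4720 = 0.8570/0.4720 = 1.816 d.
D_c = (k_d/k_a) L₀ e^(−k_d t_c) = (0.271/0.743) × 21.8 × e^(−0.271×1.816) = 0.3647 × 21.8 × 0.6114 = 4.861 mg/L.
Minimum DO = C_s − D_c = 8.12 − 4.861 = 3.259 mg/L.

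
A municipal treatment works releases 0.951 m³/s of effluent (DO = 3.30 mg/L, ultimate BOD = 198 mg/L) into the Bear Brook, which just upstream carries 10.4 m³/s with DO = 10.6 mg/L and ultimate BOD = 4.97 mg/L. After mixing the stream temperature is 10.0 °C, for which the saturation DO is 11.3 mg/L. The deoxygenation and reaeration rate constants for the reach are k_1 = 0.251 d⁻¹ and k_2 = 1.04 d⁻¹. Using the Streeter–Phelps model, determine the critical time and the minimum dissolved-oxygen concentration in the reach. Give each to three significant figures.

t_c ≈ 1.53 d; minimum DO ≈ 7.82 mg/L

Mixed DO = (10.4×10.6 + 0.951×3.30)/(10.4+0.951) = 113.4/11.35 = 9.988 mg/L.
Mixed L₀ = (10.4×4.97 + 0.951×198)/(11.35) = 240.0/11.35 = 21.14 mg/L.
Initial deficit D₀ = C_s − DO₀ = 11.3 − 9.988 = 1.312 mg/L.
t_c = (1/0.7890) ln[(1.04/0.251)(1 − 1.312×0.7890/(0.251×21.14))] = 1.267 × ln(3.335) = 1.527 d.
D_c = (0.251/1.04) × 21.14 × e^(−0.251×1.527) = 0.2413 × 21.14 × 0.6817 = 3.478 mg/L.
Minimum DO = 11.3 − 3.478 = 7.822 mg/L.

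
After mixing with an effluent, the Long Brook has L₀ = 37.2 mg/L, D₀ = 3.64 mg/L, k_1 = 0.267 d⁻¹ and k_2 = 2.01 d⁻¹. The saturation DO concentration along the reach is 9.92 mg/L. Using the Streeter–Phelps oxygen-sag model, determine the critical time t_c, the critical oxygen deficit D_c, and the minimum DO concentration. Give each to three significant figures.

t_c = [1/(k_2−k_1)] ln[(k_2/k_1)(1 − D₀(k_2−k_1)/(k_1 L₀))]
= [1/(2.01−0.267)] ln[(2.01/0.267)(1 − 3.64×1.743/(0.267×37.2))]
= (1/1.743) ln[7.528 × 0.3612] = 0.5737 × ln(2.719) = 0.5737 × 1.000 = 0.5740 d.
D_c = (k_1/k_2) L₀ e^(−k_1 t_c) = (0.267/2.01) × 37.2 × e^(−0.267×0.5740) = 0.1328 × 37.2 × 0.8579 = 4.239 mg/L.
Minimum DO = C_s − D_c = 9.92 − 4.239 = 5.681 mg/L.

t_c ≈ 0.574 d; D_c ≈ 4.24 mg/L; min DO ≈ 5.68 mg/L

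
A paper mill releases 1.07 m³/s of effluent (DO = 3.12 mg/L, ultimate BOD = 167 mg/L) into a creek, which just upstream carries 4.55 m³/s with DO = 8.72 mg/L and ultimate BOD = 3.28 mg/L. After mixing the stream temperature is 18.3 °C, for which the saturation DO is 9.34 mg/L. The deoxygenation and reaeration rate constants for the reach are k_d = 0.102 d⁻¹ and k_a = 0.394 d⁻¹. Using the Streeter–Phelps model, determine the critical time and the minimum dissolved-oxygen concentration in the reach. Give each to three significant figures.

Mixed DO = (4.55×8.72 + 1.07×3.12)/(4.55+1.07) = 43.01/5.620 = 7.654 mg/L.
Mixed L₀ = (4.55×3.28 + 1.07×167)/(5.620) = 193.6/5.620 = 34.45 mg/L.
Initial deficit D₀ = C_s − DO₀ = 9.34 − 7.654 = 1.686 mg/L.
t_c = (1/0.2920) ln[(0.394/0.102)(1 − 1.686×0.2920/(0.102×34.45))] = 3.425 × ln(3.322) = 4.111 d.
D_c = (0.102/0.394) × 34.45 × e^(−0.102×4.111) = 0.2589 × 34.45 × 0.6575 = 5.864 mg/L.
Minimum DO = 9.34 − 5.864 = 3.476 mg/L.

t_c ≈ 4.11 d; minimum DO ≈ 3.48 mg/L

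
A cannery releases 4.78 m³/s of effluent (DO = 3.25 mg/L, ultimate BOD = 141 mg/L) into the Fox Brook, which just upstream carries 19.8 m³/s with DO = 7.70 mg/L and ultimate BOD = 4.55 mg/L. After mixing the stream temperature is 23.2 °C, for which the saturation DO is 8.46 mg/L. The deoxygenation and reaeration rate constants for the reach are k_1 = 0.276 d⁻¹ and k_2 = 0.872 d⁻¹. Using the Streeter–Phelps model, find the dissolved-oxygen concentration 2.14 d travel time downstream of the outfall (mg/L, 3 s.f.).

DO ≈ 2.46 mg/L

Mixed DO = (19.8×7.70 + 4.78×3.25)/(19.8+4.78) = 168.0/24.58 = 6.835 mg/L.
Mixed L₀ = (19.8×4.55 + 4.78×141)/(24.58) = 764.1/24.58 = 31.09 mg/L.
Initial deficit D₀ = C_s − DO₀ = 8.46 − 6.835 = 1.625 mg/L.
D(2.14) = [0.276×31.09/(0.872−0.276)](e^(−0.276×2.14) − e^(−0.872×2.14)) + 1.625 e^(−0.872×2.14)
= 14.40 × (0.5540 − 0.1547) + 1.625 × 0.1547 = 5.999 mg/L.
DO = 8.46 − 5.999 = 2.461 mg/L.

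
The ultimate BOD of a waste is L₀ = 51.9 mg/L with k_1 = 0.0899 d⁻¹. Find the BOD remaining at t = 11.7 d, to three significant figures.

L_t = L₀ e^(−k_1 t) = 51.9 × e^(−0.0899×11.7) = 51.9 × 0.3493 = 18.13 mg/L.

L ≈ 18.1 mg/L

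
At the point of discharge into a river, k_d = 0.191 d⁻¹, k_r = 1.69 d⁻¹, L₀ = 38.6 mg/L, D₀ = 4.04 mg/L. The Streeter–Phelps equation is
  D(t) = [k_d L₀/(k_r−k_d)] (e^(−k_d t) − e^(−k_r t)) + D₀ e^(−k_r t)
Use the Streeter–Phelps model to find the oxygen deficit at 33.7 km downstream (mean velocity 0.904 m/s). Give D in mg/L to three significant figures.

Travel time t = x/v = 33.7 km / (0.904 m/s) = 33700 m / 0.904 m/s = 37280 s = 0.4315 d.
k_d L₀/(k_r−k_d) = 0.191×38.6/(1.69−0.191) = 7.373/1.499 = 4.918 mg/L.
e^(−k_d t) = e^(−0.191×0.4315) = 0.9209; e^(−k_r t) = e^(−1.69×0.4315) = 0.4823.
D = 4.918 × (0.9209 − 0.4823) + 4.04 × 0.4823 = 2.157 + 1.949 = 4.106 mg/L.

D ≈ 4.11 mg/L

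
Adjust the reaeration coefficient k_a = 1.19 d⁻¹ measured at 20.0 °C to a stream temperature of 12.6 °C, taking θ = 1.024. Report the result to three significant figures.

k_a ≈ 0.998 d⁻¹

k_a(T₂) = k_a(T₁) · θ^(T₂−T₁) = 1.19 × 1.024^(12.6−20.0)
= 1.19 × 1.024^-7.40 = 1.19 × 0.8390 = 0.9985 d⁻¹.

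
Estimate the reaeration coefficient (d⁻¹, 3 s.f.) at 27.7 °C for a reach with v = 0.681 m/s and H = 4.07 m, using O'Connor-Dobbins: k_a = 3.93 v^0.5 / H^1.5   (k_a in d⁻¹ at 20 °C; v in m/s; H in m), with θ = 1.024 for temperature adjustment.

k_a(20) = 3.93 × 0.681^0.5 / 4.07^1.5 = 3.93 × 0.8252 / 8.211 = 0.3950 d⁻¹.
k_a(27.7) = 0.3950 × 1.024^(27.7−20) = 0.3950 × 1.200 = 0.4741 d⁻¹.

k_a ≈ 0.474 d⁻¹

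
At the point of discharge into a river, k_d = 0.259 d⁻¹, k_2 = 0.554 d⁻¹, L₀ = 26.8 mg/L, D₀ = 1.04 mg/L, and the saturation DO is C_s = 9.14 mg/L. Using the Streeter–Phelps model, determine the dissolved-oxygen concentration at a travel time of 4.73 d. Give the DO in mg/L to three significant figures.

DO ≈ 3.87 mg/L

k_d L₀/(k_2−k_d) = 0.259×26.8/(0.554−0.259) = 6.941/0.2950 = 23.53 mg/L.
e^(−k_d t) = e^(−0.259×4.730) = 0.2937; e^(−k_2 t) = e^(−0.554×4.730) = 0.07277.
D = 23.53 × (0.2937 − 0.07277) + 1.04 × 0.07277 = 5.199 + 0.07568 = 5.275 mg/L.
DO = C_s − D = 9.14 − 5.275 = 3.865 mg/L.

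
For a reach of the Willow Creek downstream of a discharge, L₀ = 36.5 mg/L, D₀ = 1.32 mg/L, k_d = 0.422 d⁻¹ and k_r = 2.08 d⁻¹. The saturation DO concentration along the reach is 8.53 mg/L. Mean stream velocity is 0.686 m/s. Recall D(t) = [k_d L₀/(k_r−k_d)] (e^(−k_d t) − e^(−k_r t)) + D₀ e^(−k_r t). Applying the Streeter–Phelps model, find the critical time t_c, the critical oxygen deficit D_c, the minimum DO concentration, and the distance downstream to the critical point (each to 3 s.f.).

t_c ≈ 0.870 d; D_c ≈ 5.13 mg/L; min DO ≈ 3.40 mg/L; x_c ≈ 51.5 km

With k_r/k_d = 4.929 and 1 − D₀(k_r−k_d)/(k_d L₀) = 0.8579,
t_c = ln(4.929 × 0.8579) / (2.08 − 0.422) = ln(4.229) / 1.658 = 1.442/1.658 = 0.8696 d.
D_c = (k_d/k_r) L₀ e^(−k_d t_c) = (0.422/2.08) × 36.5 × e^(−0.422×0.8696) = 0.2029 × 36.5 × 0.6928 = 5.131 mg/L.
Minimum DO = C_s − D_c = 8.53 − 5.131 = 3.399 mg/L.
x_c = v t_c = 0.686 m/s × 0.8696 d × 86400 s/d = 51540 m ≈ 51.5 km.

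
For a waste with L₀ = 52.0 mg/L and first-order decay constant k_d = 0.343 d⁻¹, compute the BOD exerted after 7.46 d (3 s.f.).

y_t = L₀(1 − e^(−k_d t)) = 52.0 × (1 − e^(−0.343×7.46))
= 52.0 × (1 − 0.07740) = 52.0 × 0.9226 = 47.98 mg/L.

y ≈ 48.0 mg/L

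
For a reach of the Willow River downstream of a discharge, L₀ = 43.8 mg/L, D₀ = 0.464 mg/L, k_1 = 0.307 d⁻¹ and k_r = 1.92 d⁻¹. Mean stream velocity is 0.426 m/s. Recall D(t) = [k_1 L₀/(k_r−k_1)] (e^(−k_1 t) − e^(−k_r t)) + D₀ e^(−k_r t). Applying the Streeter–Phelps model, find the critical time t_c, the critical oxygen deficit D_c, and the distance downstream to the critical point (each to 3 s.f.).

t_c ≈ 1.10 d; D_c ≈ 4.99 mg/L; x_c ≈ 40.5 km

At the critical point dD/dt = 0, so k_1 L₀ e^(−k_1 t) = k_r D. Substituting D(t) from the Streeter–Phelps equation and solving for t gives
t_c = ln[(k_r/k_1)(1 − D₀(k_r−k_1)/(k_1 L₀))] / (k_r−k_1).
Here k_r−k_1 = 1.613 d⁻¹ and 1 − D₀(k_r−k_1)/(k_1 L₀) = 1 − 0.464×1.613/(0.307×43.8) = 0.9443, so
t_c = ln(6.254 × 0.9443) / 1.613 = 1.776 / 1.613 = 1.101 d.
D_c = (k_1/k_r) L₀ e^(−k_1 t_c) = (0.307/1.92) × 43.8 × e^(−0.307×1.101) = 0.1599 × 43.8 × 0.7132 = 4.995 mg/L.
x_c = v t_c = 0.426 m/s × 1.101 d × 86400 s/d = 40530 m ≈ 40.5 km.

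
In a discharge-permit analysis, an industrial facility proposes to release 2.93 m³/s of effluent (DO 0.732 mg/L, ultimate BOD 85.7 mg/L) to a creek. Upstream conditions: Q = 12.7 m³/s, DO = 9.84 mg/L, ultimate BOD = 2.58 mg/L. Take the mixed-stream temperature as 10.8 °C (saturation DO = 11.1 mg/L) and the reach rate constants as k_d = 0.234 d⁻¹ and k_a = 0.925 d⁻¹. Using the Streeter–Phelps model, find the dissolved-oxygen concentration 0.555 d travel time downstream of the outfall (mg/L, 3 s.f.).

DO ≈ 7.60 mg/L

Mixed DO = (12.7×9.84 + 2.93×0.732)/(12.7+2.93) = 127.1/15.63 = 8.133 mg/L.
Mixed L₀ = (12.7×2.58 + 2.93×85.7)/(15.63) = 283.9/15.63 = 18.16 mg/L.
Initial deficit D₀ = C_s − DO₀ = 11.1 − 8.133 = 2.967 mg/L.
D(0.555) = [0.234×18.16/(0.925−0.234)](e^(−0.234×0.555) − e^(−0.925×0.555)) + 2.967 e^(−0.925×0.555)
= 6.150 × (0.8782 − 0.5985) + 2.967 × 0.5985 = 3.496 mg/L.
DO = 11.1 − 3.496 = 7.604 mg/L.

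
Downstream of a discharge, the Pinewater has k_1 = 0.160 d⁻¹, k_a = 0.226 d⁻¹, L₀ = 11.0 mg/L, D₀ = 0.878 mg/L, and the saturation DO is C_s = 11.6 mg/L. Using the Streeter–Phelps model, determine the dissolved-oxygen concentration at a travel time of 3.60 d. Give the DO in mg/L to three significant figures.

k_1 L₀/(k_a−k_1) = 0.160×11.0/(0.226−0.160) = 1.760/0.06600 = 26.67 mg/L.
e^(−k_1 t) = e^(−0.160×3.600) = 0.5621; e^(−k_a t) = e^(−0.226×3.600) = 0.4433.
D = 26.67 × (0.5621 − 0.4433) + 0.878 × 0.4433 = 3.170 + 0.3892 = 3.559 mg/L.
DO = C_s − D = 11.6 − 3.559 = 8.041 mg/L.

DO ≈ 8.04 mg/L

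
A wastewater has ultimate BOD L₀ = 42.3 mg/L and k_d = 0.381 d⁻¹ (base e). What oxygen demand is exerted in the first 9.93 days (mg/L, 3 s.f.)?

y_t = L₀(1 − e^(−k_d t)) = 42.3 × (1 − e^(−0.381×9.93))
= 42.3 × (1 − 0.02275) = 42.3 × 0.9773 = 41.34 mg/L.

y ≈ 41.3 mg/L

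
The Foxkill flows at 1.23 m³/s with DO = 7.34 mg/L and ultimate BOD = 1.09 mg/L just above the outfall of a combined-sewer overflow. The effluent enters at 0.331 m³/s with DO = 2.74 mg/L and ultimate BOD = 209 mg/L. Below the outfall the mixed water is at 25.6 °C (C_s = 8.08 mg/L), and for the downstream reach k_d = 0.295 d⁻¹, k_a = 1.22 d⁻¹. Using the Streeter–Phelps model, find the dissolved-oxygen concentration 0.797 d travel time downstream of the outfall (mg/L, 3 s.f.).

Mixed DO = (1.23×7.34 + 0.331×2.74)/(1.23+0.331) = 9.935/1.561 = 6.365 mg/L.
Mixed L₀ = (1.23×1.09 + 0.331×209)/(1.561) = 70.52/1.561 = 45.18 mg/L.
Initial deficit D₀ = C_s − DO₀ = 8.08 − 6.365 = 1.715 mg/L.
D(0.797) = [0.295×45.18/(1.22−0.295)](e^(−0.295×0.797) − e^(−1.22×0.797)) + 1.715 e^(−1.22×0.797)
= 14.41 × (0.7905 − 0.3782) + 1.715 × 0.3782 = 6.589 mg/L.
DO = 8.08 − 6.589 = 1.491 mg/L.

DO ≈ 1.49 mg/L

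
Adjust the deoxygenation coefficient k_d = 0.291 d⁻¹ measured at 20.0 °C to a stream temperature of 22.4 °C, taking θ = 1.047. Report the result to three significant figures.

k_d ≈ 0.325 d⁻¹

k_d(T₂) = k_d(T₁) · θ^(T₂−T₁) = 0.291 × 1.047^(22.4−20.0)
= 0.291 × 1.047^2.40 = 0.291 × 1.117 = 0.3249 d⁻¹.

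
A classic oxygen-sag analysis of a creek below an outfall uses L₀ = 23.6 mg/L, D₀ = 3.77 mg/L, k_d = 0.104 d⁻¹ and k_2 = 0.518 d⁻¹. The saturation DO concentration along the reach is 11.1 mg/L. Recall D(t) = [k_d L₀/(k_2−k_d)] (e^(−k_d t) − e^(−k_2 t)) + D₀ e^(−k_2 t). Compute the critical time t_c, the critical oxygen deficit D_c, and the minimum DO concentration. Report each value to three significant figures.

t_c ≈ 1.44 d; D_c ≈ 4.08 mg/L; min DO ≈ 7.02 mg/L

At the critical point dD/dt = 0, so k_d L₀ e^(−k_d t) = k_2 D. Substituting D(t) from the Streeter–Phelps equation and solving for t gives
t_c = ln[(k_2/k_d)(1 − D₀(k_2−k_d)/(k_d L₀))] / (k_2−k_d).
Here k_2−k_d = 0.4140 d⁻¹ and 1 − D₀(k_2−k_d)/(k_d L₀) = 1 − 3.77×0.4140/(0.104×23.6) = 0.3641, so
t_c = ln(4.981 × 0.3641) / 0.4140 = 0.5952 / 0.4140 = 1.438 d.
L(t_c) = L₀ e^(−k_d t_c) = 23.6 × 0.8611 = 20.32 mg/L, and at the critical point k_2 D_c = k_d L, so D_c = (0.104/0.518) × 20.32 = 4.080 mg/L.
Minimum DO = C_s − D_c = 11.1 − 4.080 = 7.020 mg/L.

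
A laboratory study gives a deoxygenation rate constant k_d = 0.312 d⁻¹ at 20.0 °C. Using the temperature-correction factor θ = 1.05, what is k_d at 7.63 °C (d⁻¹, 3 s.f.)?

k_d(T₂) = k_d(T₁) · θ^(T₂−T₁) = 0.312 × 1.05^(7.63−20.0)
= 0.312 × 1.05^-12.4 = 0.312 × 0.5469 = 0.1706 d⁻¹.

k_d ≈ 0.171 d⁻¹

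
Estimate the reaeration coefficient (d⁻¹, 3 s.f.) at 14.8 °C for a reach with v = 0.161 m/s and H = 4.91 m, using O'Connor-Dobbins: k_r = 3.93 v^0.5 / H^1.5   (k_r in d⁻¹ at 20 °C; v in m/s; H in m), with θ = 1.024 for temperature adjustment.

k_r ≈ 0.128 d⁻¹

k_r(20) = 3.93 × 0.161^0.5 / 4.91^1.5 = 3.93 × 0.4012 / 10.88 = 0.1449 d⁻¹.
k_r(14.8) = 0.1449 × 1.024^(14.8−20) = 0.1449 × 0.8840 = 0.1281 d⁻¹.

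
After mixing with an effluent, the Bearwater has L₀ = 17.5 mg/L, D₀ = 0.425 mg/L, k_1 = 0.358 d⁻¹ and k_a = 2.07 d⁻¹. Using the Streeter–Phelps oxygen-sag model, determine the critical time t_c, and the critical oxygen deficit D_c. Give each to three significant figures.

At the critical point dD/dt = 0, so k_1 L₀ e^(−k_1 t) = k_a D. Substituting D(t) from the Streeter–Phelps equation and solving for t gives
t_c = ln[(k_a/k_1)(1 − D₀(k_a−k_1)/(k_1 L₀))] / (k_a−k_1).
Here k_a−k_1 = 1.712 d⁻¹ and 1 − D₀(k_a−k_1)/(k_1 L₀) = 1 − 0.425×1.712/(0.358×17.5) = 0.8839, so
t_c = ln(5.782 × 0.8839) / 1.712 = 1.631 / 1.712 = 0.9529 d.
L(t_c) = L₀ e^(−k_1 t_c) = 17.5 × 0.7110 = 12.44 mg/L, and at the critical point k_a D_c = k_1 L, so D_c = (0.358/2.07) × 12.44 = 2.152 mg/L.

t_c ≈ 0.953 d; D_c ≈ 2.15 mg/L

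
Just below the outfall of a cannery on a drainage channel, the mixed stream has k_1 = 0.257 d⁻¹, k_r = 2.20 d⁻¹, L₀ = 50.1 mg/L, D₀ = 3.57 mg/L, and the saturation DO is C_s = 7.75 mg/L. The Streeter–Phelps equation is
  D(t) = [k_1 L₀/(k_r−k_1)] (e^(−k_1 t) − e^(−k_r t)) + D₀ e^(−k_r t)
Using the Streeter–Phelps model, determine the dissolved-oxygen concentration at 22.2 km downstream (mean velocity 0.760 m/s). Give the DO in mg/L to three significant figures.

DO ≈ 3.13 mg/L

Travel time t = x/v = 22.2 km / (0.760 m/s) = 22200 m / 0.760 m/s = 29210 s = 0.3381 d.
k_1 L₀/(k_r−k_1) = 0.257×50.1/(2.20−0.257) = 12.88/1.943 = 6.627 mg/L.
e^(−k_1 t) = e^(−0.257×0.3381) = 0.9168; e^(−k_r t) = e^(−2.20×0.3381) = 0.4753.
D = 6.627 × (0.9168 − 0.4753) + 3.57 × 0.4753 = 2.925 + 1.697 = 4.622 mg/L.
DO = C_s − D = 7.75 − 4.622 = 3.128 mg/L.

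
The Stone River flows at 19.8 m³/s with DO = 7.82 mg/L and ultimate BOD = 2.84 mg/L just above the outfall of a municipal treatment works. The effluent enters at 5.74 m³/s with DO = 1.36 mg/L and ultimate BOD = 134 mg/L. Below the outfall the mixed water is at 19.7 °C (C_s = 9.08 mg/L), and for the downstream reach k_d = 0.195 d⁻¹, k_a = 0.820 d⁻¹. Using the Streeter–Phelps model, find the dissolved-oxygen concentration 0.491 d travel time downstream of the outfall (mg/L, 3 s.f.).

DO ≈ 4.85 mg/L

Mixed DO = (19.8×7.82 + 5.74×1.36)/(19.8+5.74) = 162.6/25.54 = 6.368 mg/L.
Mixed L₀ = (19.8×2.84 + 5.74×134)/(25.54) = 825.4/25.54 = 32.32 mg/L.
Initial deficit D₀ = C_s − DO₀ = 9.08 − 6.368 = 2.712 mg/L.
D(0.491) = [0.195×32.32/(0.820−0.195)](e^(−0.195×0.491) − e^(−0.820×0.491)) + 2.712 e^(−0.820×0.491)
= 10.08 × (0.9087 − 0.6686) + 2.712 × 0.6686 = 4.234 mg/L.
DO = 9.08 − 4.234 = 4.846 mg/L.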